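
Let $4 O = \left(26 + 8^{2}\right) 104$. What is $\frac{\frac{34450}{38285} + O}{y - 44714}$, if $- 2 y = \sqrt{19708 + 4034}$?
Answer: $- \frac{123302432120}{2355217643669} + \frac{4136370 \sqrt{2638}}{2355217643669} \approx -0.052263$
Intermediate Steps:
$y = - \frac{3 \sqrt{2638}}{2}$ ($y = - \frac{\sqrt{19708 + 4034}}{2} = - \frac{\sqrt{23742}}{2} = - \frac{3 \sqrt{2638}}{2} \approx -77.042$)
$O = 2340$ ($O = \frac{\left(26 + 8^{2}\right) 104}{4} = \frac{\left(26 + 64\right) 104}{4} = \frac{90 \cdot 104}{4} = \frac{1}{4} \cdot 9360 = 2340$)
$\frac{\frac{34450}{38285} + O}{y - 44714} = \frac{\frac{34450}{38285} + 2340}{- \frac{3 \sqrt{2638}}{2} - 44714} = \frac{34450 \cdot \frac{1}{38285} + 2340}{-44714 - \frac{3 \sqrt{2638}}{2}} = \frac{\frac{530}{589} + 2340}{-44714 - \frac{3 \sqrt{2638}}{2}} = \frac{1378790}{589 \left(-44714 - \frac{3 \sqrt{2638}}{2}\right)}$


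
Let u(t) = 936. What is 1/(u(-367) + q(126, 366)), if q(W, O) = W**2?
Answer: 1/16812 ≈ 5.9481e-5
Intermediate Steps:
1/(u(-367) + q(126, 366)) = 1/(936 + 126**2) = 1/(936 + 15876) = 1/16812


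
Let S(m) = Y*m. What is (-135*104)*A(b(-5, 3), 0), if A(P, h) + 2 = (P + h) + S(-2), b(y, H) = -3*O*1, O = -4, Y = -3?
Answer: -224640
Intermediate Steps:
S(m) = -3*m
b(y, H) = 12 (b(y, H) = -3*(-4)*1 = 12*1 = 12)
A(P, h) = 4 + P + h (A(P, h) = -2 + ((P + h) - 3*(-2)) = -2 + ((P + h) + 6) = -2 + (6 + P + h) = 4 + P + h)
(-135*104)*A(b(-5, 3), 0) = (-135*104)*(4 + 12 + 0) = -14040*16 = -224640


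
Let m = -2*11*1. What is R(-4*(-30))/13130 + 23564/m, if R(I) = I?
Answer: -15469634/14443 ≈ -1071.1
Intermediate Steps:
m = -22 (m = -22*1 = -22)
R(-4*(-30))/13130 + 23564/m = -4*(-30)/13130 + 23564/(-22) = 120*(1/13130) + 23564*(-1/22) = 12/1313 - 11782/11 = -15469634/14443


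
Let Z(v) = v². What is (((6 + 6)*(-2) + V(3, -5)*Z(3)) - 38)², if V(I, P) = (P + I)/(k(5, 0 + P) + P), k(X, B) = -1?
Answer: 3481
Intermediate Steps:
V(I, P) = (I + P)/(-1 + P) (V(I, P) = (P + I)/(-1 + P) = (I + P)/(-1 + P))
(((6 + 6)*(-2) + V(3, -5)*Z(3)) - 38)² = (((6 + 6)*(-2) + ((3 - 5)/(-1 - 5))*3²) - 38)² = ((12*(-2) + (-2/(-6))*9) - 38)² = ((-24 - ⅙*(-2)*9) - 38)² = ((-24 + (⅓)*9) - 38)² = ((-24 + 3) - 38)² = (-21 - 38)² = (-59)² = 3481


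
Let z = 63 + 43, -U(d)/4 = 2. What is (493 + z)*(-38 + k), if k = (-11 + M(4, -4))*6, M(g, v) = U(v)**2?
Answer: 167720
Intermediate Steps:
U(d) = -8 (U(d) = -4*2 = -8)
M(g, v) = 64 (M(g, v) = (-8)**2 = 64)
z = 106
k = 318 (k = (-11 + 64)*6 = 53*6 = 318)
(493 + z)*(-38 + k) = (493 + 106)*(-38 + 318) = 599*280 = 167720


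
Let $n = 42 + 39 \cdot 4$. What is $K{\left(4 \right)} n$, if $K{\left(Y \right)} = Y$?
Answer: $792$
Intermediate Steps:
$n = 198$ ($n = 42 + 156 = 198$)
$K{\left(4 \right)} n = 4 \cdot 198 = 792$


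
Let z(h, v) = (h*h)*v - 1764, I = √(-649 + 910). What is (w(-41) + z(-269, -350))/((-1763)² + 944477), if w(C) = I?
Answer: -12664057/2026323 + √29/1350882 ≈ -6.2498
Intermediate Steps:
I = 3*√29 (I = √261 = 3*√29 ≈ 16.155)
w(C) = 3*√29
z(h, v) = -1764 + v*h² (z(h, v) = h²*v - 1764 = v*h² - 1764 = -1764 + v*h²)
(w(-41) + z(-269, -350))/((-1763)² + 944477) = (3*√29 + (-1764 - 350*(-269)²))/((-1763)² + 944477) = (3*√29 + (-1764 - 350*72361))/(3108169 + 944477) = (3*√29 + (-1764 - 25326350))/4052646 = (3*√29 - 25328114)*(1/4052646) = (-25328114 + 3*√29)*(1/4052646) = -12664057/2026323 + √29/1350882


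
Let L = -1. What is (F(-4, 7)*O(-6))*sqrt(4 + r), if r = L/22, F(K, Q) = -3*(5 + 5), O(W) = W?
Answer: 90*sqrt(1914)/11 ≈ 357.95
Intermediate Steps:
F(K, Q) = -30 (F(K, Q) = -3*10 = -30)
r = -1/22 ≈ -0.045455
(F(-4, 7)*O(-6))*sqrt(4 + r) = (-30*(-6))*sqrt(4 - 1/22) = 180*sqrt(87/22) = 180*(sqrt(1914)/22) = 90*sqrt(1914)/11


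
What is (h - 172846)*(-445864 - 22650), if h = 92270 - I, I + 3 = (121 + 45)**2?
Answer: 50659950306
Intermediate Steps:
I = 27553 (I = -3 + (121 + 45)**2 = -3 + 166**2 = -3 + 27556 = 27553)
h = 64717 (h = 92270 - 1*27553 = 92270 - 27553 = 64717)
(h - 172846)*(-445864 - 22650) = (64717 - 172846)*(-445864 - 22650) = -108129*(-468514) = 50659950306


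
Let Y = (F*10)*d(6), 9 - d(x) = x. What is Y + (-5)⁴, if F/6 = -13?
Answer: -1715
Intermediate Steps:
F = -78 (F = 6*(-13) = -78)
d(x) = 9 - x
Y = -2340 (Y = (-78*10)*(9 - 1*6) = -780*(9 - 6) = -780*3 = -2340)
Y + (-5)⁴ = -2340 + (-5)⁴ = -2340 + 625 = -1715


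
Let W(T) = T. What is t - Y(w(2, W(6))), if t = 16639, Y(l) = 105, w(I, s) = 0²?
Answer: 16534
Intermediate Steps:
w(I, s) = 0
t - Y(w(2, W(6))) = 16639 - 1*105 = 16639 - 105 = 16534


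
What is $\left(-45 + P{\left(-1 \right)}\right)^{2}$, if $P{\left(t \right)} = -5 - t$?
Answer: $2401$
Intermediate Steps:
$\left(-45 + P{\left(-1 \right)}\right)^{2} = \left(-45 - 4\right)^{2} = \left(-49\right)^{2} = 2401$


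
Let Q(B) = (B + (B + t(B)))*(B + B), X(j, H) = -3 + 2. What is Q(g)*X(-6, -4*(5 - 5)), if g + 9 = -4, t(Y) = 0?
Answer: -676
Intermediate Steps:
X(j, H) = -1
g = -13 (g = -9 - 4 = -13)
Q(B) = 4*B² (Q(B) = (B + (B + 0))*(B + B) = (B + B)*(2*B) = (2*B)*(2*B) = 4*B²)
Q(g)*X(-6, -4*(5 - 5)) = (4*(-13)²)*(-1) = (4*169)*(-1) = 676*(-1) = -676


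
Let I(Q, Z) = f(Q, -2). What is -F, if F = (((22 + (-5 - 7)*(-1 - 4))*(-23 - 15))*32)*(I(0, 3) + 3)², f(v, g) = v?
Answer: 897408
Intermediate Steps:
I(Q, Z) = Q
F = -897408 (F = (((22 + (-5 - 7)*(-1 - 4))*(-23 - 15))*32)*(0 + 3)² = (((22 - 12*(-5))*(-38))*32)*3² = (((22 + 60)*(-38))*32)*9 = ((82*(-38))*32)*9 = -3116*32*9 = -99712*9 = -897408)
-F = -1*(-897408) = 897408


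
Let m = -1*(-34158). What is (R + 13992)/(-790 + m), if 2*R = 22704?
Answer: 3168/4171 ≈ 0.75953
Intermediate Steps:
R = 11352 (R = (½)*22704 = 11352)
m = 34158
(R + 13992)/(-790 + m) = (11352 + 13992)/(-790 + 34158) = 25344/33368 = 25344*(1/33368) = 3168/4171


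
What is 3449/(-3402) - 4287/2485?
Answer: -3307877/1207710 ≈ -2.7390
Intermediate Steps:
3449/(-3402) - 4287/2485 = 3449*(-1/3402) - 4287*1/2485 = -3449/3402 - 4287/2485 = -3307877/1207710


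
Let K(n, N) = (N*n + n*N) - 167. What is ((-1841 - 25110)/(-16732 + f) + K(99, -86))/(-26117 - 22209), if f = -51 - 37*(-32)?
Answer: 134098927/376918637 ≈ 0.35578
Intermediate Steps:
K(n, N) = -167 + 2*N*n (K(n, N) = (N*n + N*n) - 167 = 2*N*n - 167 = -167 + 2*N*n)
f = 1133 (f = -51 + 1184 = 1133)
((-1841 - 25110)/(-16732 + f) + K(99, -86))/(-26117 - 22209) = ((-1841 - 25110)/(-16732 + 1133) + (-167 + 2*(-86)*99))/(-26117 - 22209) = (-26951/(-15599) + (-167 - 17028))/(-48326) = (-26951*(-1/15599) - 17195)*(-1/48326) = (26951/15599 - 17195)*(-1/48326) = -268197854/15599*(-1/48326) = 134098927/376918637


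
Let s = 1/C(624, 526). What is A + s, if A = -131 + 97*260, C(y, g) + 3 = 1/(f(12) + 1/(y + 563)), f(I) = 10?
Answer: 863702043/34426 ≈ 25089.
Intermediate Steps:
C(y, g) = -3 + 1/(10 + 1/(563 + y)) (C(y, g) = -3 + 1/(10 + 1/(y + 563)) = -3 + 1/(10 + 1/(563 + y)))
A = 25089 (A = -131 + 25220 = 25089)
s = -11871/34426 (s = 1/((-16330 - 29*624)/(5631 + 10*624)) = 1/((-16330 - 18096)/(5631 + 6240)) = 1/(-34426/11871) = -11871/34426 ≈ -0.34483)
A + s = 25089 - 11871/34426 = 863702043/34426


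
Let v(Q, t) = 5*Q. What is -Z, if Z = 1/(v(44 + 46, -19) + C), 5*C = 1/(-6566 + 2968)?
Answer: -17990/8095499 ≈ -0.0022222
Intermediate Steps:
C = -1/17990 (C = 1/(5*(-6566 + 2968)) = (⅕)/(-3598) = (⅕)*(-1/3598) = -1/17990 ≈ -5.5586e-5)
Z = 17990/8095499 (Z = 1/(5*(44 + 46) - 1/17990) = 1/(5*90 - 1/17990) = 1/(450 - 1/17990) = 1/(8095499/17990) = 17990/8095499 ≈ 0.0022222)
-Z = -1*17990/8095499 = -17990/8095499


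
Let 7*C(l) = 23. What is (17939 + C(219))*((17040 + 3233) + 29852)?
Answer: 6295499500/7 ≈ 8.9936e+8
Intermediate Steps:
C(l) = 23/7 (C(l) = (⅐)*23 = 23/7)
(17939 + C(219))*((17040 + 3233) + 29852) = (17939 + 23/7)*((17040 + 3233) + 29852) = 125596*(20273 + 29852)/7 = (125596/7)*50125 = 6295499500/7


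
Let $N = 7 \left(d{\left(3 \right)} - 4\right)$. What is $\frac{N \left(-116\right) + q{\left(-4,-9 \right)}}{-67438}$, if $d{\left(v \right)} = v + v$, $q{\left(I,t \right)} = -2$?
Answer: $\frac{813}{33719} \approx 0.024111$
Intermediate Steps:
$d{\left(v \right)} = 2 v$
$N = 14$ ($N = 7 \left(2 \cdot 3 - 4\right) = 7 \left(6 - 4\right) = 7 \cdot 2 = 14$)
$\frac{N \left(-116\right) + q{\left(-4,-9 \right)}}{-67438} = \frac{14 \left(-116\right) - 2}{-67438} = \left(-1624 - 2\right) \left(- \frac{1}{67438}\right) = \left(-1626\right) \left(- \frac{1}{67438}\right) = \frac{813}{33719}$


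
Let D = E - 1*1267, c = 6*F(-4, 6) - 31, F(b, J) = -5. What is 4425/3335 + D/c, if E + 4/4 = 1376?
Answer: -18051/40687 ≈ -0.44366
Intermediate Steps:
E = 1375 (E = -1 + 1376 = 1375)
c = -61 (c = 6*(-5) - 31 = -30 - 31 = -61)
D = 108 (D = 1375 - 1*1267 = 1375 - 1267 = 108)
4425/3335 + D/c = 4425/3335 + 108/(-61) = 4425*(1/3335) + 108*(-1/61) = 885/667 - 108/61 = -18051/40687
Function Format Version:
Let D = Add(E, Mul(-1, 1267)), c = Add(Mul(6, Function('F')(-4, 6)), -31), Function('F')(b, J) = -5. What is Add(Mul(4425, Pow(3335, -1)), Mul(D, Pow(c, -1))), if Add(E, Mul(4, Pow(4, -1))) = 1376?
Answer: Rational(-18051, 40687) ≈ -0.44366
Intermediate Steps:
E = 1375 (E = Add(-1, 1376) = 1375)
c = -61 (c = Add(Mul(6, -5), -31) = Add(-30, -31) = -61)
D = 108 (D = Add(1375, Mul(-1, 1267)) = Add(1375, -1267) = 108)
Add(Mul(4425, Pow(3335, -1)), Mul(D, Pow(c, -1))) = Add(Mul(4425, Pow(3335, -1)), Mul(108, Pow(-61, -1))) = Add(Mul(4425, Rational(1, 3335)), Mul(108, Rational(-1, 61))) = Add(Rational(885, 667), Rational(-108, 61)) = Rational(-18051, 40687)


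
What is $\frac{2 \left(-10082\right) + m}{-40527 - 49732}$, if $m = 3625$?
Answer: $\frac{16539}{90259} \approx 0.18324$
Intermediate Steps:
$\frac{2 \left(-10082\right) + m}{-40527 - 49732} = \frac{2 \left(-10082\right) + 3625}{-40527 - 49732} = \frac{-20164 + 3625}{-90259} = \left(-16539\right) \left(- \frac{1}{90259}\right) = \frac{16539}{90259}$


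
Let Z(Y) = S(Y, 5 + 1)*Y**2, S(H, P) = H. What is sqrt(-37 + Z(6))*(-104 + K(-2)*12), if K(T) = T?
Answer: -128*sqrt(179) ≈ -1712.5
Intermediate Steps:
Z(Y) = Y**3 (Z(Y) = Y*Y**2 = Y**3)
sqrt(-37 + Z(6))*(-104 + K(-2)*12) = sqrt(-37 + 6**3)*(-104 - 2*12) = sqrt(-37 + 216)*(-104 - 24) = sqrt(179)*(-128) = -128*sqrt(179)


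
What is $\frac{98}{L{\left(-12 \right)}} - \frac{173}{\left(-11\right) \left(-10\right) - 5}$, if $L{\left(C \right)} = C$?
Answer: $- \frac{687}{70} \approx -9.8143$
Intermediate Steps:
$\frac{98}{L{\left(-12 \right)}} - \frac{173}{\left(-11\right) \left(-10\right) - 5} = \frac{98}{-12} - \frac{173}{\left(-11\right) \left(-10\right) - 5} = 98 \left(- \frac{1}{12}\right) - \frac{173}{110 - 5} = - \frac{49}{6} - \frac{173}{105} = - \frac{687}{70}$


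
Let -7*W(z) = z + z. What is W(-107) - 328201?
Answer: -2297193/7 ≈ -3.2817e+5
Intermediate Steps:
W(z) = -2*z/7 (W(z) = -(z + z)/7 = -2*z/7)
W(-107) - 328201 = -2/7*(-107) - 328201 = 214/7 - 328201 = -2297193/7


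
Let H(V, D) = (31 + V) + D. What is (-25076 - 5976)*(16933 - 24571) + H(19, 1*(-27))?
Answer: 237175199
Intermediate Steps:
H(V, D) = 31 + D + V
(-25076 - 5976)*(16933 - 24571) + H(19, 1*(-27)) = (-25076 - 5976)*(16933 - 24571) + (31 + 1*(-27) + 19) = -31052*(-7638) + (31 - 27 + 19) = 237175176 + 23 = 237175199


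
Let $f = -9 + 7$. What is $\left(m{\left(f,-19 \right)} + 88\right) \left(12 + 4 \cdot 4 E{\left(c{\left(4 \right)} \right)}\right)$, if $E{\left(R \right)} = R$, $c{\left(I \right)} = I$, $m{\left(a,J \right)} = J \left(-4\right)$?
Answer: $12464$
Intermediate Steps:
$f = -2$
$m{\left(a,J \right)} = - 4 J$
$\left(m{\left(f,-19 \right)} + 88\right) \left(12 + 4 \cdot 4 E{\left(c{\left(4 \right)} \right)}\right) = \left(\left(-4\right) \left(-19\right) + 88\right) \left(12 + 4 \cdot 4 \cdot 4\right) = \left(76 + 88\right) \left(12 + 16 \cdot 4\right) = 164 \left(12 + 64\right) = 164 \cdot 76 = 12464$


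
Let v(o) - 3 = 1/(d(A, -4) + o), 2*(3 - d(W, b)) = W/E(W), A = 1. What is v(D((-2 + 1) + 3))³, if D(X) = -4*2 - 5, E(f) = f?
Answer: 226981/9261 ≈ 24.509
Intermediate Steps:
d(W, b) = 5/2 (d(W, b) = 3 - W/(2*W) = 3 - ½*1 = 3 - ½ = 5/2)
D(X) = -13 (D(X) = -8 - 5 = -13)
v(o) = 3 + 1/(5/2 + o)
v(D((-2 + 1) + 3))³ = ((17 + 6*(-13))/(5 + 2*(-13)))³ = ((17 - 78)/(5 - 26))³ = (-61/(-21))³ = (-1/21*(-61))³ = (61/21)³ = 226981/9261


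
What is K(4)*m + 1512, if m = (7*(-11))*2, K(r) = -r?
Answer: 2128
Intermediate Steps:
m = -154 (m = -77*2 = -154)
K(4)*m + 1512 = -1*4*(-154) + 1512 = -4*(-154) + 1512 = 616 + 1512 = 2128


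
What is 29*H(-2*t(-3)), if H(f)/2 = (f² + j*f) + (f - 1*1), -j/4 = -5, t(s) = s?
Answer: 9338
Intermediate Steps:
j = 20 (j = -4*(-5) = 20)
H(f) = -2 + 2*f² + 42*f (H(f) = 2*((f² + 20*f) + (f - 1*1)) = 2*((f² + 20*f) + (f - 1)) = 2*((f² + 20*f) + (-1 + f)) = 2*(-1 + f² + 21*f) = -2 + 2*f² + 42*f)
29*H(-2*t(-3)) = 29*(-2 + 2*(-2*(-3))² + 42*(-2*(-3))) = 29*(-2 + 2*6² + 42*6) = 29*(-2 + 2*36 + 252) = 29*(-2 + 72 + 252) = 29*322 = 9338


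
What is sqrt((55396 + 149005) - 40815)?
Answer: sqrt(163586) ≈ 404.46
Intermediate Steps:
sqrt((55396 + 149005) - 40815) = sqrt(204401 - 40815) = sqrt(163586)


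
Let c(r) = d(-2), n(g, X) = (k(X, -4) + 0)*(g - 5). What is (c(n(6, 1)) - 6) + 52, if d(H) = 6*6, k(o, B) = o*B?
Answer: 82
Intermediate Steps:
k(o, B) = B*o
n(g, X) = -4*X*(-5 + g) (n(g, X) = (-4*X + 0)*(g - 5) = (-4*X)*(-5 + g) = -4*X*(-5 + g))
d(H) = 36
c(r) = 36
(c(n(6, 1)) - 6) + 52 = (36 - 6) + 52 = 30 + 52 = 82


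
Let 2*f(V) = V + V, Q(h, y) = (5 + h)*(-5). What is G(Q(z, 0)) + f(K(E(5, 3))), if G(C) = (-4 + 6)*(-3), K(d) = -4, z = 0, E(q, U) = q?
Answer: -10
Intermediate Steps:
Q(h, y) = -25 - 5*h
f(V) = V (f(V) = (V + V)/2 = (2*V)/2 = V)
G(C) = -6 (G(C) = 2*(-3) = -6)
G(Q(z, 0)) + f(K(E(5, 3))) = -6 - 4 = -10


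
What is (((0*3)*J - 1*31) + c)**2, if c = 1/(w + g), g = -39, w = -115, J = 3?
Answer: 22800625/23716 ≈ 961.40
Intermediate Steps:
c = -1/154 (c = 1/(-115 - 39) = 1/(-154) = -1/154 ≈ -0.0064935)
(((0*3)*J - 1*31) + c)**2 = (((0*3)*3 - 1*31) - 1/154)**2 = ((0*3 - 31) - 1/154)**2 = ((0 - 31) - 1/154)**2 = (-31 - 1/154)**2 = (-4775/154)**2 = 22800625/23716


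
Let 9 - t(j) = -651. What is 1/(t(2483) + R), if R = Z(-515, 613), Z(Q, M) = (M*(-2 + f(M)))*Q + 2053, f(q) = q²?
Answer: -1/118627760352 ≈ -8.4297e-12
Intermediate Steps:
t(j) = 660 (t(j) = 9 - 1*(-651) = 9 + 651 = 660)
Z(Q, M) = 2053 + M*Q*(-2 + M²) (Z(Q, M) = (M*(-2 + M²))*Q + 2053 = M*Q*(-2 + M²) + 2053 = 2053 + M*Q*(-2 + M²))
R = -118627761012 (R = 2053 - 515*613³ - 2*613*(-515) = 2053 - 515*230346397 + 631390 = 2053 - 118628394455 + 631390 = -118627761012)
1/(t(2483) + R) = 1/(660 - 118627761012) = 1/(-118627760352) = -1/118627760352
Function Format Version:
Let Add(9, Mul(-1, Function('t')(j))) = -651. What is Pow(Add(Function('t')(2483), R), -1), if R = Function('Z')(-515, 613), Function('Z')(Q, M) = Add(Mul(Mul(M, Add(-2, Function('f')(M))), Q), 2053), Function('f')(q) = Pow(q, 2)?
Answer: Rational(-1, 118627760352) ≈ -8.4297e-12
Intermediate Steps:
Function('t')(j) = 660 (Function('t')(j) = Add(9, Mul(-1, -651)) = Add(9, 651) = 660)
Function('Z')(Q, M) = Add(2053, Mul(M, Q, Add(-2, Pow(M, 2)))) (Function('Z')(Q, M) = Add(Mul(Mul(M, Add(-2, Pow(M, 2))), Q), 2053) = Add(Mul(M, Q, Add(-2, Pow(M, 2))), 2053) = Add(2053, Mul(M, Q, Add(-2, Pow(M, 2)))))
R = -118627761012 (R = Add(2053, Mul(-515, Pow(613, 3)), Mul(-2, 613, -515)) = Add(2053, Mul(-515, 230346397), 631390) = Add(2053, -118628394455, 631390) = -118627761012)
Pow(Add(Function('t')(2483), R), -1) = Pow(Add(660, -118627761012), -1) = Pow(-118627760352, -1) = Rational(-1, 118627760352)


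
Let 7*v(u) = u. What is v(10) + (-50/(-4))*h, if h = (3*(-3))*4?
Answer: -3140/7 ≈ -448.57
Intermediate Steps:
h = -36 (h = -9*4 = -36)
v(u) = u/7
v(10) + (-50/(-4))*h = (1/7)*10 - 50/(-4)*(-36) = 10/7 - 50*(-1/4)*(-36) = 10/7 + (25/2)*(-36) = 10/7 - 450 = -3140/7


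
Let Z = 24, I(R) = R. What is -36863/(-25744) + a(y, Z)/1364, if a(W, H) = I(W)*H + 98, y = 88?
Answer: 26793843/8778704 ≈ 3.0521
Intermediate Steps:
a(W, H) = 98 + H*W (a(W, H) = W*H + 98 = H*W + 98 = 98 + H*W)
-36863/(-25744) + a(y, Z)/1364 = -36863/(-25744) + (98 + 24*88)/1364 = -36863*(-1/25744) + (98 + 2112)*(1/1364) = 36863/25744 + 2210*(1/1364) = 36863/25744 + 1105/682 = 26793843/8778704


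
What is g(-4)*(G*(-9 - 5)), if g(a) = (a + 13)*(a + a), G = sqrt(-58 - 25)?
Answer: 1008*I*sqrt(83) ≈ 9183.3*I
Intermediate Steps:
G = I*sqrt(83) (G = sqrt(-83) = I*sqrt(83) ≈ 9.1104*I)
g(a) = 2*a*(13 + a) (g(a) = (13 + a)*(2*a) = 2*a*(13 + a))
g(-4)*(G*(-9 - 5)) = (2*(-4)*(13 - 4))*((I*sqrt(83))*(-9 - 5)) = (2*(-4)*9)*((I*sqrt(83))*(-14)) = -(-1008)*I*sqrt(83) = 1008*I*sqrt(83)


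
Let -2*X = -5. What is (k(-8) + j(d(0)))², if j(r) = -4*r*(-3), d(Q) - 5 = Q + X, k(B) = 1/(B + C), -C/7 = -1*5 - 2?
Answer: 13623481/1681 ≈ 8104.4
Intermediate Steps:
C = 49 (C = -7*(-1*5 - 2) = -7*(-5 - 2) = -7*(-7) = 49)
X = 5/2 (X = -½*(-5) = 5/2 ≈ 2.5000)
k(B) = 1/(49 + B) (k(B) = 1/(B + 49) = 1/(49 + B))
d(Q) = 15/2 + Q (d(Q) = 5 + (Q + 5/2) = 5 + (5/2 + Q) = 15/2 + Q)
j(r) = 12*r
(k(-8) + j(d(0)))² = (1/(49 - 8) + 12*(15/2 + 0))² = (1/41 + 12*(15/2))² = (1/41 + 90)² = (3691/41)² = 13623481/1681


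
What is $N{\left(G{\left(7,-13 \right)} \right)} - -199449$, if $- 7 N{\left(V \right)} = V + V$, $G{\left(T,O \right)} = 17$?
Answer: $\frac{1396109}{7} \approx 1.9944 \cdot 10^{5}$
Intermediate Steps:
$N{\left(V \right)} = - \frac{2 V}{7}$ ($N{\left(V \right)} = - \frac{V + V}{7} = - \frac{2 V}{7}$)
$N{\left(G{\left(7,-13 \right)} \right)} - -199449 = \left(- \frac{2}{7}\right) 17 - -199449 = - \frac{34}{7} + 199449 = \frac{1396109}{7}$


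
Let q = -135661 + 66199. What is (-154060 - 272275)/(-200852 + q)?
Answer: 426335/270314 ≈ 1.5772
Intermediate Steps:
q = -69462
(-154060 - 272275)/(-200852 + q) = (-154060 - 272275)/(-200852 - 69462) = -426335/(-270314) = -426335*(-1/270314) = 426335/270314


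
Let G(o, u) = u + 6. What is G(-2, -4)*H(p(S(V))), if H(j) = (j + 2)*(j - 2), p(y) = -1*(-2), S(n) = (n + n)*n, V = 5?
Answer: 0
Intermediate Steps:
G(o, u) = 6 + u
S(n) = 2*n² (S(n) = (2*n)*n = 2*n²)
p(y) = 2
H(j) = (-2 + j)*(2 + j) (H(j) = (2 + j)*(-2 + j) = (-2 + j)*(2 + j))
G(-2, -4)*H(p(S(V))) = (6 - 4)*(-4 + 2²) = 2*(-4 + 4) = 2*0 = 0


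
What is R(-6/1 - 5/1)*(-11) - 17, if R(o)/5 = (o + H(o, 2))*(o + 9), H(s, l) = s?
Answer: -2437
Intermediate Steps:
R(o) = 10*o*(9 + o) (R(o) = 5*((o + o)*(o + 9)) = 5*((2*o)*(9 + o)) = 5*(2*o*(9 + o)) = 10*o*(9 + o))
R(-6/1 - 5/1)*(-11) - 17 = (10*(-6/1 - 5/1)*(9 + (-6/1 - 5/1)))*(-11) - 17 = (10*(-6*1 - 5*1)*(9 + (-6*1 - 5*1)))*(-11) - 17 = (10*(-6 - 5)*(9 + (-6 - 5)))*(-11) - 17 = (10*(-11)*(9 - 11))*(-11) - 17 = (10*(-11)*(-2))*(-11) - 17 = 220*(-11) - 17 = -2420 - 17 = -2437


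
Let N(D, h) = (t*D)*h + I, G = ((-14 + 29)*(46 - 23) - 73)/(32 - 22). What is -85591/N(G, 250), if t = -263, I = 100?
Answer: 85591/1788300 ≈ 0.047862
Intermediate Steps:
G = 136/5 (G = (15*23 - 73)/10 = (345 - 73)*(⅒) = 272*(⅒) = 136/5 ≈ 27.200)
N(D, h) = 100 - 263*D*h (N(D, h) = (-263*D)*h + 100 = -263*D*h + 100 = 100 - 263*D*h)
-85591/N(G, 250) = -85591/(100 - 263*136/5*250) = -85591/(100 - 1788400) = -85591/(-1788300) = -85591*(-1/1788300) = 85591/1788300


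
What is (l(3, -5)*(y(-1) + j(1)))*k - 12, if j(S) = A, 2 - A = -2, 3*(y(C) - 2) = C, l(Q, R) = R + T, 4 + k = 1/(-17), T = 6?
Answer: -35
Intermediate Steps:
k = -69/17 (k = -4 + 1/(-17) = -4 - 1/17 = -69/17 ≈ -4.0588)
l(Q, R) = 6 + R (l(Q, R) = R + 6 = 6 + R)
y(C) = 2 + C/3
A = 4 (A = 2 - 1*(-2) = 2 + 2 = 4)
j(S) = 4
(l(3, -5)*(y(-1) + j(1)))*k - 12 = ((6 - 5)*((2 + (⅓)*(-1)) + 4))*(-69/17) - 12 = (1*((2 - ⅓) + 4))*(-69/17) - 12 = (1*(5/3 + 4))*(-69/17) - 12 = (1*(17/3))*(-69/17) - 12 = (17/3)*(-69/17) - 12 = -23 - 12 = -35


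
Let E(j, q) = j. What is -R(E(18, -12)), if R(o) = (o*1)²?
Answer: -324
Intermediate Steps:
R(o) = o²
-R(E(18, -12)) = -1*18² = -1*324 = -324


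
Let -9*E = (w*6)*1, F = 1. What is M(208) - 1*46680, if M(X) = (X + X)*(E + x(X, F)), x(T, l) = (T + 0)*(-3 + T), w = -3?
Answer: 17692392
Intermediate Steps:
x(T, l) = T*(-3 + T)
E = 2 (E = -(-3*6)/9 = -(-2) = -1/9*(-18) = 2)
M(X) = 2*X*(2 + X*(-3 + X)) (M(X) = (X + X)*(2 + X*(-3 + X)) = (2*X)*(2 + X*(-3 + X)) = 2*X*(2 + X*(-3 + X)))
M(208) - 1*46680 = 2*208*(2 + 208*(-3 + 208)) - 1*46680 = 2*208*(2 + 208*205) - 46680 = 2*208*(2 + 42640) - 46680 = 2*208*42642 - 46680 = 17739072 - 46680 = 17692392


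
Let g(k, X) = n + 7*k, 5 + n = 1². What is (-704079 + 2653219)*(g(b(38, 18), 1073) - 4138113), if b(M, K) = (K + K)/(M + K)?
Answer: -8065760598250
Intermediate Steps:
b(M, K) = 2*K/(K + M) (b(M, K) = (2*K)/(K + M) = 2*K/(K + M))
n = -4 (n = -5 + 1² = -5 + 1 = -4)
g(k, X) = -4 + 7*k
(-704079 + 2653219)*(g(b(38, 18), 1073) - 4138113) = (-704079 + 2653219)*((-4 + 7*(2*18/(18 + 38))) - 4138113) = 1949140*((-4 + 7*(2*18/56)) - 4138113) = 1949140*((-4 + 7*(2*18*(1/56))) - 4138113) = 1949140*((-4 + 7*(9/14)) - 4138113) = 1949140*((-4 + 9/2) - 4138113) = 1949140*(½ - 4138113) = 1949140*(-8276225/2) = -8065760598250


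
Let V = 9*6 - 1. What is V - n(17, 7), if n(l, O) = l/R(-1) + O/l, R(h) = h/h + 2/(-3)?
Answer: 27/17 ≈ 1.5882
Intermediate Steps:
R(h) = 1/3 (R(h) = 1 + 2*(-1/3) = 1 - 2/3 = 1/3)
n(l, O) = 3*l + O/l (n(l, O) = l/(1/3) + O/l = l*3 + O/l = 3*l + O/l)
V = 53 (V = 54 - 1 = 53)
V - n(17, 7) = 53 - (3*17 + 7/17) = 53 - (51 + 7*(1/17)) = 53 - (51 + 7/17) = 53 - 1*874/17 = 53 - 874/17 = 27/17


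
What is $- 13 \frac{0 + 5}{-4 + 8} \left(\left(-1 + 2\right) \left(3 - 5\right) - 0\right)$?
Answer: $\frac{65}{2} \approx 32.5$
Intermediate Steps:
$- 13 \frac{0 + 5}{-4 + 8} \left(\left(-1 + 2\right) \left(3 - 5\right) - 0\right) = - 13 \cdot \frac{5}{4} \left(1 \left(-2\right) + 0\right) = - 13 \cdot 5 \cdot \frac{1}{4} \left(-2 + 0\right) = \left(-13\right) \frac{5}{4} \left(-2\right) = \left(- \frac{65}{4}\right) \left(-2\right) = \frac{65}{2}$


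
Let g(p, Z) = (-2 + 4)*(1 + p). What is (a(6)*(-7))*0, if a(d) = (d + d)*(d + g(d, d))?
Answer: 0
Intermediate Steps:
g(p, Z) = 2 + 2*p (g(p, Z) = 2*(1 + p) = 2 + 2*p)
a(d) = 2*d*(2 + 3*d) (a(d) = (d + d)*(d + (2 + 2*d)) = (2*d)*(2 + 3*d) = 2*d*(2 + 3*d))
(a(6)*(-7))*0 = ((2*6*(2 + 3*6))*(-7))*0 = ((2*6*(2 + 18))*(-7))*0 = ((2*6*20)*(-7))*0 = (240*(-7))*0 = -1680*0 = 0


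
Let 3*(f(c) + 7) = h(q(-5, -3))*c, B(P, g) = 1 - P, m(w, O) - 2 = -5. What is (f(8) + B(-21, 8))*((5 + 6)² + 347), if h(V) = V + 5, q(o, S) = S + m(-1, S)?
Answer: 5772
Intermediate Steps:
m(w, O) = -3 (m(w, O) = 2 - 5 = -3)
q(o, S) = -3 + S (q(o, S) = S - 3 = -3 + S)
h(V) = 5 + V
f(c) = -7 - c/3 (f(c) = -7 + ((5 + (-3 - 3))*c)/3 = -7 + ((5 - 6)*c)/3 = -7 + (-c)/3 = -7 - c/3)
(f(8) + B(-21, 8))*((5 + 6)² + 347) = ((-7 - ⅓*8) + (1 - 1*(-21)))*((5 + 6)² + 347) = ((-7 - 8/3) + (1 + 21))*(11² + 347) = (-29/3 + 22)*(121 + 347) = (37/3)*468 = 5772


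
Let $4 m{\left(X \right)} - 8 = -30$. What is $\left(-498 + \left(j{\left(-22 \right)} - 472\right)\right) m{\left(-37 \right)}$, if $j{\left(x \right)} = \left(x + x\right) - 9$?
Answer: $\frac{11253}{2} \approx 5626.5$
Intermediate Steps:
$j{\left(x \right)} = -9 + 2 x$ ($j{\left(x \right)} = 2 x - 9 = -9 + 2 x$)
$m{\left(X \right)} = - \frac{11}{2}$ ($m{\left(X \right)} = 2 + \frac{1}{4} \left(-30\right) = 2 - \frac{15}{2} = - \frac{11}{2}$)
$\left(-498 + \left(j{\left(-22 \right)} - 472\right)\right) m{\left(-37 \right)} = \left(-498 + \left(\left(-9 + 2 \left(-22\right)\right) - 472\right)\right) \left(- \frac{11}{2}\right) = \left(-498 - 525\right) \left(- \frac{11}{2}\right) = \left(-1023\right) \left(- \frac{11}{2}\right) = \frac{11253}{2}$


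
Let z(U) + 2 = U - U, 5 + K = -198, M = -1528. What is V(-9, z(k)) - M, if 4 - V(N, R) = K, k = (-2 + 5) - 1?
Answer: 1735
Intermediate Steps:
K = -203 (K = -5 - 198 = -203)
k = 2 (k = 3 - 1 = 2)
z(U) = -2 (z(U) = -2 + (U - U) = -2 + 0 = -2)
V(N, R) = 207 (V(N, R) = 4 - 1*(-203) = 4 + 203 = 207)
V(-9, z(k)) - M = 207 - 1*(-1528) = 207 + 1528 = 1735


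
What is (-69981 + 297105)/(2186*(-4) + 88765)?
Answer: 227124/80021 ≈ 2.8383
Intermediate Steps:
(-69981 + 297105)/(2186*(-4) + 88765) = 227124/(-8744 + 88765) = 227124/80021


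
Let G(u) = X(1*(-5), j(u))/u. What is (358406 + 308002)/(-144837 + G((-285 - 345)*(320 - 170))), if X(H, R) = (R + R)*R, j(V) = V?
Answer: -222136/111279 ≈ -1.9962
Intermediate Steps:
X(H, R) = 2*R**2 (X(H, R) = (2*R)*R = 2*R**2)
G(u) = 2*u (G(u) = (2*u**2)/u = 2*u)
(358406 + 308002)/(-144837 + G((-285 - 345)*(320 - 170))) = (358406 + 308002)/(-144837 + 2*((-285 - 345)*(320 - 170))) = 666408/(-144837 + 2*(-630*150)) = 666408/(-144837 + 2*(-94500)) = 666408/(-144837 - 189000) = 666408/(-333837) = 666408*(-1/333837) = -222136/111279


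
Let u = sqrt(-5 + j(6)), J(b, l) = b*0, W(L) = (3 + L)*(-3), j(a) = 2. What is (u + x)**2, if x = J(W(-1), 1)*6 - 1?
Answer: (1 - I*sqrt(3))**2 ≈ -2.0 - 3.4641*I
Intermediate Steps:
W(L) = -9 - 3*L
J(b, l) = 0
u = I*sqrt(3) (u = sqrt(-5 + 2) = sqrt(-3) = I*sqrt(3) ≈ 1.732*I)
x = -1 (x = 0*6 - 1 = 0 - 1 = -1)
(u + x)**2 = (I*sqrt(3) - 1)**2 = (-1 + I*sqrt(3))**2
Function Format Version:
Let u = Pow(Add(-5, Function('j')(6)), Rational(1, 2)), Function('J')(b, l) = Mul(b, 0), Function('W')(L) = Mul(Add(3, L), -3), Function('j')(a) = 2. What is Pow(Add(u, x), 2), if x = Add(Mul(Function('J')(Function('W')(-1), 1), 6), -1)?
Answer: Pow(Add(1, Mul(-1, I, Pow(3, Rational(1, 2)))), 2) ≈ Add(-2.0000, Mul(-3.4641, I))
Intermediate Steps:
Function('W')(L) = Add(-9, Mul(-3, L))
Function('J')(b, l) = 0
u = Mul(I, Pow(3, Rational(1, 2))) (u = Pow(Add(-5, 2), Rational(1, 2)) = Pow(-3, Rational(1, 2)) = Mul(I, Pow(3, Rational(1, 2))) ≈ Mul(1.7320, I))
x = -1 (x = Add(Mul(0, 6), -1) = Add(0, -1) = -1)
Pow(Add(u, x), 2) = Pow(Add(Mul(I, Pow(3, Rational(1, 2))), -1), 2) = Pow(Add(-1, Mul(I, Pow(3, Rational(1, 2)))), 2)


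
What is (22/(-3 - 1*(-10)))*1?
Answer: 22/7 ≈ 3.1429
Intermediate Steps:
(22/(-3 - 1*(-10)))*1 = (22/(-3 + 10))*1 = (22/7)*1 = 22/7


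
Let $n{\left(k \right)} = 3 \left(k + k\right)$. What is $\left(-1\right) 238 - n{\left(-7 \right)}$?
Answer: $-196$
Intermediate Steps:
$n{\left(k \right)} = 6 k$ ($n{\left(k \right)} = 3 \cdot 2 k = 6 k$)
$\left(-1\right) 238 - n{\left(-7 \right)} = \left(-1\right) 238 - 6 \left(-7\right) = -238 - -42 = -238 + 42 = -196$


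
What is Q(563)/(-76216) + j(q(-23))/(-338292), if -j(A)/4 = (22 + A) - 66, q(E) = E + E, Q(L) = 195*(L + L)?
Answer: -1032030725/358100876 ≈ -2.8820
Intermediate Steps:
Q(L) = 390*L (Q(L) = 195*(2*L) = 390*L)
q(E) = 2*E
j(A) = 176 - 4*A (j(A) = -4*((22 + A) - 66) = -4*(-44 + A) = 176 - 4*A)
Q(563)/(-76216) + j(q(-23))/(-338292) = (390*563)/(-76216) + (176 - 8*(-23))/(-338292) = 219570*(-1/76216) + (176 - 4*(-46))*(-1/338292) = -109785/38108 + (176 + 184)*(-1/338292) = -109785/38108 + 360*(-1/338292) = -109785/38108 - 10/9397 = -1032030725/358100876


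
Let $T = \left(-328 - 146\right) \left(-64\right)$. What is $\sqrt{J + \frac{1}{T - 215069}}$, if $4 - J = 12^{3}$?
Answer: $\frac{i \sqrt{58833709126969}}{184733} \approx 41.521 i$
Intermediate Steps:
$T = 30336$ ($T = \left(-474\right) \left(-64\right) = 30336$)
$J = -1724$ ($J = 4 - 12^{3} = 4 - 1728 = -1724$)
$\sqrt{J + \frac{1}{T - 215069}} = \sqrt{-1724 + \frac{1}{30336 - 215069}} = \sqrt{-1724 + \frac{1}{-184733}} = \sqrt{-1724 - \frac{1}{184733}} = \sqrt{- \frac{318479693}{184733}} = \frac{i \sqrt{58833709126969}}{184733}$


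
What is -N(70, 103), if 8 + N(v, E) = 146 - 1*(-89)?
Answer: -227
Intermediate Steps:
N(v, E) = 227 (N(v, E) = -8 + (146 - 1*(-89)) = -8 + (146 + 89) = -8 + 235 = 227)
-N(70, 103) = -1*227 = -227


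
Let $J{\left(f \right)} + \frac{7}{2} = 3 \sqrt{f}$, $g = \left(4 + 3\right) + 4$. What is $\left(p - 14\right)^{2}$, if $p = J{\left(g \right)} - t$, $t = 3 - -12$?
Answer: $\frac{4621}{4} - 195 \sqrt{11} \approx 508.51$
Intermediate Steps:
$g = 11$ ($g = 7 + 4 = 11$)
$J{\left(f \right)} = - \frac{7}{2} + 3 \sqrt{f}$
$t = 15$ ($t = 3 + 12 = 15$)
$p = - \frac{37}{2} + 3 \sqrt{11}$ ($p = \left(- \frac{7}{2} + 3 \sqrt{11}\right) - 15 = - \frac{37}{2} + 3 \sqrt{11} \approx -8.5501$)
$\left(p - 14\right)^{2} = \left(\left(- \frac{37}{2} + 3 \sqrt{11}\right) - 14\right)^{2} = \left(- \frac{65}{2} + 3 \sqrt{11}\right)^{2}$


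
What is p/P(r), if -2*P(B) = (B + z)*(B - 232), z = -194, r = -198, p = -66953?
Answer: 66953/84280 ≈ 0.79441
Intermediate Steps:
P(B) = -(-232 + B)*(-194 + B)/2 (P(B) = -(B - 194)*(B - 232)/2 = -(-194 + B)*(-232 + B)/2 = -(-232 + B)*(-194 + B)/2)
p/P(r) = -66953/(-22504 + 213*(-198) - ½*(-198)²) = -66953/(-22504 - 42174 - ½*39204) = -66953/(-22504 - 42174 - 19602) = -66953/(-84280) = -66953*(-1/84280) = 66953/84280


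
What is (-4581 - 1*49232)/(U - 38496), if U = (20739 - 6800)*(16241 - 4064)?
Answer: -53813/169696707 ≈ -0.00031711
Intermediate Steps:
U = 169735203 (U = 13939*12177 = 169735203)
(-4581 - 1*49232)/(U - 38496) = (-4581 - 1*49232)/(169735203 - 38496) = (-4581 - 49232)/169696707 = -53813*1/169696707 = -53813/169696707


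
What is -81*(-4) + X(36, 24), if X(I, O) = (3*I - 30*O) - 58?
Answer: -346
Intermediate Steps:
X(I, O) = -58 - 30*O + 3*I (X(I, O) = (-30*O + 3*I) - 58 = -58 - 30*O + 3*I)
-81*(-4) + X(36, 24) = -81*(-4) + (-58 - 30*24 + 3*36) = 324 + (-58 - 720 + 108) = 324 - 670 = -346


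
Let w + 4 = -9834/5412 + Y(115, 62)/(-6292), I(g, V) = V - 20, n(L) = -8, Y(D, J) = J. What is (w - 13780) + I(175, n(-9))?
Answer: -890895140/64493 ≈ -13814.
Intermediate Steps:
I(g, V) = -20 + V
w = -375796/64493 (w = -4 + (-9834/5412 + 62/(-6292)) = -4 + (-9834*1/5412 + 62*(-1/6292)) = -4 + (-149/82 - 31/3146) = -4 - 117824/64493 = -375796/64493 ≈ -5.8269)
(w - 13780) + I(175, n(-9)) = (-375796/64493 - 13780) + (-20 - 8) = -889089336/64493 - 28 = -890895140/64493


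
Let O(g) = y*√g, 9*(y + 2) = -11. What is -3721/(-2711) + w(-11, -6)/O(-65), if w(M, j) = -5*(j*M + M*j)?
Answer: 3721/2711 - 1188*I*√65/377 ≈ 1.3726 - 25.406*I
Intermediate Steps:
y = -29/9 (y = -2 + (⅑)*(-11) = -2 - 11/9 = -29/9 ≈ -3.2222)
w(M, j) = -10*M*j (w(M, j) = -5*(M*j + M*j) = -10*M*j)
O(g) = -29*√g/9
-3721/(-2711) + w(-11, -6)/O(-65) = -3721/(-2711) + (-10*(-11)*(-6))/((-29*I*√65/9)) = -3721*(-1/2711) - 660*9*I*√65/1885 = 3721/2711 - 660*9*I*√65/1885 = 3721/2711 - 1188*I*√65/377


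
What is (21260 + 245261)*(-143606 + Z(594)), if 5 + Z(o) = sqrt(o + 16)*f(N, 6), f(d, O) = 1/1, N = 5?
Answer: -38275347331 + 266521*sqrt(610) ≈ -3.8269e+10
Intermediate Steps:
f(d, O) = 1
Z(o) = -5 + sqrt(16 + o) (Z(o) = -5 + sqrt(o + 16)*1 = -5 + sqrt(16 + o)*1 = -5 + sqrt(16 + o))
(21260 + 245261)*(-143606 + Z(594)) = (21260 + 245261)*(-143606 + (-5 + sqrt(16 + 594))) = 266521*(-143606 + (-5 + sqrt(610))) = 266521*(-143611 + sqrt(610)) = -38275347331 + 266521*sqrt(610)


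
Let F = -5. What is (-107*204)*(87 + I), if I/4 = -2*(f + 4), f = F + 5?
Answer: -1200540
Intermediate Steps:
f = 0 (f = -5 + 5 = 0)
I = -32 (I = 4*(-2*(0 + 4)) = 4*(-2*4) = 4*(-8) = -32)
(-107*204)*(87 + I) = (-107*204)*(87 - 32) = -21828*55 = -1200540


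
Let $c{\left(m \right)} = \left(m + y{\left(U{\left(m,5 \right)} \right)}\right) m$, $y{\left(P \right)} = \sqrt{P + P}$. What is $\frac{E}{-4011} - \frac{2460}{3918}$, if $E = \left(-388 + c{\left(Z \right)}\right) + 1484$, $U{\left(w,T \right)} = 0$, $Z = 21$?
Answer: $- \frac{2648171}{2619183} \approx -1.0111$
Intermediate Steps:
$y{\left(P \right)} = \sqrt{2} \sqrt{P}$ ($y{\left(P \right)} = \sqrt{2 P} = \sqrt{2} \sqrt{P}$)
$c{\left(m \right)} = m^{2}$ ($c{\left(m \right)} = \left(m + \sqrt{2} \sqrt{0}\right) m = \left(m + \sqrt{2} \cdot 0\right) m = \left(m + 0\right) m = m m = m^{2}$)
$E = 1537$ ($E = \left(-388 + 21^{2}\right) + 1484 = \left(-388 + 441\right) + 1484 = 53 + 1484 = 1537$)
$\frac{E}{-4011} - \frac{2460}{3918} = \frac{1537}{-4011} - \frac{2460}{3918} = 1537 \left(- \frac{1}{4011}\right) - \frac{410}{653} = - \frac{1537}{4011} - \frac{410}{653} = - \frac{2648171}{2619183}$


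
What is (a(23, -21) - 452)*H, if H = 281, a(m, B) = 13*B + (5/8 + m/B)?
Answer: -34247999/168 ≈ -2.0386e+5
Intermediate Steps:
a(m, B) = 5/8 + 13*B + m/B (a(m, B) = 13*B + (5*(⅛) + m/B) = 13*B + (5/8 + m/B) = 5/8 + 13*B + m/B)
(a(23, -21) - 452)*H = ((5/8 + 13*(-21) + 23/(-21)) - 452)*281 = ((5/8 - 273 + 23*(-1/21)) - 452)*281 = ((5/8 - 273 - 23/21) - 452)*281 = (-45943/168 - 452)*281 = -121879/168*281 = -34247999/168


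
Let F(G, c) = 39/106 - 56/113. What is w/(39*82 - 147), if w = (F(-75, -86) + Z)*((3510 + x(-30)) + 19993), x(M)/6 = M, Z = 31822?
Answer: 2963283450667/12181626 ≈ 2.4326e+5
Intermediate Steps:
x(M) = 6*M
F(G, c) = -1529/11978 (F(G, c) = 39*(1/106) - 56*1/113 = 39/106 - 56/113 = -1529/11978)
w = 8889850352001/11978 (w = (-1529/11978 + 31822)*((3510 + 6*(-30)) + 19993) = 381162387*((3510 - 180) + 19993)/11978 = 381162387*(3330 + 19993)/11978 = (381162387/11978)*23323 = 8889850352001/11978 ≈ 7.4218e+8)
w/(39*82 - 147) = 8889850352001/(11978*(39*82 - 147)) = 8889850352001/(11978*(3198 - 147)) = (8889850352001/11978)/3051 = (8889850352001/11978)*(1/3051) = 2963283450667/12181626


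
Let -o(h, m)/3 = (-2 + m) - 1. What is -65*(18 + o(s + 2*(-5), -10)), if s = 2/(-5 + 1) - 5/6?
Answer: -3705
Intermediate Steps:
s = -4/3 (s = 2/(-4) - 5*⅙ = 2*(-¼) - ⅚ = -½ - ⅚ = -4/3 ≈ -1.3333)
o(h, m) = 9 - 3*m (o(h, m) = -3*((-2 + m) - 1) = -3*(-3 + m) = 9 - 3*m)
-65*(18 + o(s + 2*(-5), -10)) = -65*(18 + (9 - 3*(-10))) = -65*(18 + (9 + 30)) = -65*(18 + 39) = -65*57 = -3705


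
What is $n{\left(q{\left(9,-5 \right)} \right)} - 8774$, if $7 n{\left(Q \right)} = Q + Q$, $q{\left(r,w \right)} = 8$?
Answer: $- \frac{61402}{7} \approx -8771.7$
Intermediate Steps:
$n{\left(Q \right)} = \frac{2 Q}{7}$ ($n{\left(Q \right)} = \frac{Q + Q}{7} = \frac{2 Q}{7}$)
$n{\left(q{\left(9,-5 \right)} \right)} - 8774 = \frac{2}{7} \cdot 8 - 8774 = \frac{16}{7} - 8774 = - \frac{61402}{7}$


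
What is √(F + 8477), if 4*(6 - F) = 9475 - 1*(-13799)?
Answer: 73*√2/2 ≈ 51.619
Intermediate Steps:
F = -11625/2 (F = 6 - (9475 - 1*(-13799))/4 = 6 - (9475 + 13799)/4 = 6 - ¼*23274 = 6 - 11637/2 = -11625/2 ≈ -5812.5)
√(F + 8477) = √(-11625/2 + 8477) = √(5329/2) = 73*√2/2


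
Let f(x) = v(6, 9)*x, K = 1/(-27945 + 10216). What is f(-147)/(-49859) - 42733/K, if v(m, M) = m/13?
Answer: 491059976767501/648167 ≈ 7.5761e+8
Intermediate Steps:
v(m, M) = m/13 (v(m, M) = m*(1/13) = m/13)
K = -1/17729 (K = 1/(-17729) = -1/17729 ≈ -5.6405e-5)
f(x) = 6*x/13 (f(x) = ((1/13)*6)*x = 6*x/13)
f(-147)/(-49859) - 42733/K = ((6/13)*(-147))/(-49859) - 42733/(-1/17729) = -882/13*(-1/49859) - 42733*(-17729) = 882/648167 + 757613357 = 491059976767501/648167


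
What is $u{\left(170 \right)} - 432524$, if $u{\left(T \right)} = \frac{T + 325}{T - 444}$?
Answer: $- \frac{118512071}{274} \approx -4.3253 \cdot 10^{5}$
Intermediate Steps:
$u{\left(T \right)} = \frac{325 + T}{-444 + T}$
$u{\left(170 \right)} - 432524 = \frac{325 + 170}{-444 + 170} - 432524 = \frac{1}{-274} \cdot 495 - 432524 = \left(- \frac{1}{274}\right) 495 - 432524 = - \frac{495}{274} - 432524 = - \frac{118512071}{274}$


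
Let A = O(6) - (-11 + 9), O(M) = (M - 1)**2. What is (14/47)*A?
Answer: 378/47 ≈ 8.0426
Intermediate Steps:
O(M) = (-1 + M)**2
A = 27 (A = (-1 + 6)**2 - (-11 + 9) = 5**2 - 1*(-2) = 25 + 2 = 27)
(14/47)*A = (14/47)*27 = 378/47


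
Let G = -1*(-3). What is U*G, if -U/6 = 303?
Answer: -5454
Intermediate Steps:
U = -1818 (U = -6*303 = -1818)
G = 3
U*G = -1818*3 = -5454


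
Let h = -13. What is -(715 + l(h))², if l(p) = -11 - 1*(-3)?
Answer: -499849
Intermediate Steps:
l(p) = -8 (l(p) = -11 + 3 = -8)
-(715 + l(h))² = -(715 - 8)² = -1*707² = -1*499849 = -499849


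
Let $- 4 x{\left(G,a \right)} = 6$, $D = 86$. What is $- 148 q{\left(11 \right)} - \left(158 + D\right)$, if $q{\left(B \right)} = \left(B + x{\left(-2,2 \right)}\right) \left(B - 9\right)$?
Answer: $-3056$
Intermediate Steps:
$x{\left(G,a \right)} = - \frac{3}{2}$ ($x{\left(G,a \right)} = \left(- \frac{1}{4}\right) 6 = - \frac{3}{2}$)
$q{\left(B \right)} = \left(-9 + B\right) \left(- \frac{3}{2} + B\right)$ ($q{\left(B \right)} = \left(B - \frac{3}{2}\right) \left(B - 9\right) = \left(- \frac{3}{2} + B\right) \left(-9 + B\right) = \left(-9 + B\right) \left(- \frac{3}{2} + B\right)$)
$- 148 q{\left(11 \right)} - \left(158 + D\right) = - 148 \left(\frac{27}{2} + 11^{2} - \frac{231}{2}\right) - 244 = - 148 \left(\frac{27}{2} + 121 - \frac{231}{2}\right) - 244 = \left(-148\right) 19 - 244 = -2812 - 244 = -3056$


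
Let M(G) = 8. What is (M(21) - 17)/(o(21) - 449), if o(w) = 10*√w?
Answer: 4041/199501 + 90*√21/199501 ≈ 0.022323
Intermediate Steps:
(M(21) - 17)/(o(21) - 449) = (8 - 17)/(10*√21 - 449) = -9/(-449 + 10*√21)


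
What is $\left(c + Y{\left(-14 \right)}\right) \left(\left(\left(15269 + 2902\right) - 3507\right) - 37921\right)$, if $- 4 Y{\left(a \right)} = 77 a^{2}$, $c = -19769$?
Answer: $547516294$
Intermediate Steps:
$Y{\left(a \right)} = - \frac{77 a^{2}}{4}$
$\left(c + Y{\left(-14 \right)}\right) \left(\left(\left(15269 + 2902\right) - 3507\right) - 37921\right) = \left(-19769 - \frac{77 \left(-14\right)^{2}}{4}\right) \left(\left(\left(15269 + 2902\right) - 3507\right) - 37921\right) = \left(-19769 - 3773\right) \left(\left(18171 - 3507\right) - 37921\right) = \left(-19769 - 3773\right) \left(14664 - 37921\right) = \left(-23542\right) \left(-23257\right) = 547516294$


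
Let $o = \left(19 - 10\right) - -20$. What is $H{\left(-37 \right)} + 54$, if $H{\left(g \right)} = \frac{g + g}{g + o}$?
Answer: $\frac{253}{4} \approx 63.25$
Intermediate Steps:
$o = 29$ ($o = 9 + 20 = 29$)
$H{\left(g \right)} = \frac{2 g}{29 + g}$ ($H{\left(g \right)} = \frac{g + g}{g + 29} = \frac{2 g}{29 + g}$)
$H{\left(-37 \right)} + 54 = 2 \left(-37\right) \frac{1}{29 - 37} + 54 = 2 \left(-37\right) \frac{1}{-8} + 54 = 2 \left(-37\right) \left(- \frac{1}{8}\right) + 54 = \frac{37}{4} + 54 = \frac{253}{4}$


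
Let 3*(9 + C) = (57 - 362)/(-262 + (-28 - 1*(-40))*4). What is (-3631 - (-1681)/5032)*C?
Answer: 33329677901/1076848 ≈ 30951.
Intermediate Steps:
C = -5473/642 (C = -9 + ((57 - 362)/(-262 + (-28 - 1*(-40))*4))/3 = -9 + (-305/(-262 + (-28 + 40)*4))/3 = -9 + (-305/(-262 + 12*4))/3 = -9 + (-305/(-262 + 48))/3 = -9 + (-305/(-214))/3 = -9 + (-305*(-1/214))/3 = -9 + (⅓)*(305/214) = -9 + 305/642 = -5473/642 ≈ -8.5249)
(-3631 - (-1681)/5032)*C = (-3631 - (-1681)/5032)*(-5473/642) = (-3631 - 1*(-1681/5032))*(-5473/642) = (-3631 + 1681/5032)*(-5473/642) = -18269511/5032*(-5473/642) = 33329677901/1076848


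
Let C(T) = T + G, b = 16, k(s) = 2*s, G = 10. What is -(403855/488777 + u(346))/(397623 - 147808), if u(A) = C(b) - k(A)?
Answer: 325121627/122103826255 ≈ 0.0026627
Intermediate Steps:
C(T) = 10 + T (C(T) = T + 10 = 10 + T)
u(A) = 26 - 2*A (u(A) = (10 + 16) - 2*A = 26 - 2*A)
-(403855/488777 + u(346))/(397623 - 147808) = -(403855/488777 + (26 - 2*346))/(397623 - 147808) = -(403855*(1/488777) + (26 - 692))/249815 = -(403855/488777 - 666)/249815 = -(-325121627)/(488777*249815) = -1*(-325121627/122103826255) = 325121627/122103826255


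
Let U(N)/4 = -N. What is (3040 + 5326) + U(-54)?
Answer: 8582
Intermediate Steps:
U(N) = -4*N (U(N) = 4*(-N) = -4*N)
(3040 + 5326) + U(-54) = (3040 + 5326) - 4*(-54) = 8366 + 216 = 8582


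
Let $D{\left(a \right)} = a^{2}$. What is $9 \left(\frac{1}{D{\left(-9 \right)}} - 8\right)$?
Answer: $- \frac{647}{9} \approx -71.889$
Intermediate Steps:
$9 \left(\frac{1}{D{\left(-9 \right)}} - 8\right) = 9 \left(\frac{1}{\left(-9\right)^{2}} - 8\right) = 9 \left(\frac{1}{81} - 8\right) = 9 \left(- \frac{647}{81}\right) = - \frac{647}{9}$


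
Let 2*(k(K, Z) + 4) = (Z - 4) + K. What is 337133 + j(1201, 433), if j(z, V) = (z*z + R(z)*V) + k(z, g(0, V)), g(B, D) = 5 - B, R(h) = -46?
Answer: 1760213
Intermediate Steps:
k(K, Z) = -6 + K/2 + Z/2 (k(K, Z) = -4 + ((Z - 4) + K)/2 = -4 + ((-4 + Z) + K)/2 = -4 + (-4 + K + Z)/2 = -4 + (-2 + K/2 + Z/2) = -6 + K/2 + Z/2)
j(z, V) = -7/2 + z² + z/2 - 46*V (j(z, V) = (z*z - 46*V) + (-6 + z/2 + (5 - 1*0)/2) = (z² - 46*V) + (-6 + z/2 + (5 + 0)/2) = (z² - 46*V) + (-6 + z/2 + (½)*5) = (z² - 46*V) + (-6 + z/2 + 5/2) = (z² - 46*V) + (-7/2 + z/2) = -7/2 + z² + z/2 - 46*V)
337133 + j(1201, 433) = 337133 + (-7/2 + 1201² + (½)*1201 - 46*433) = 337133 + (-7/2 + 1442401 + 1201/2 - 19918) = 337133 + 1423080 = 1760213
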